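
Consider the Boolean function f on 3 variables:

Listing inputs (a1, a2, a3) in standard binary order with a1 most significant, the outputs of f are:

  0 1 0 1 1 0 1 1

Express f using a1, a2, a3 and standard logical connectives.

There are just 3 zero rows: (0,0,0), (0,1,0), (1,0,1). Their minterms are ¬a1·¬a2·¬a3, ¬a1·a2·¬a3, a1·¬a2·a3; the OR of those covers precisely the 0-outputs, and negating it yields f.

f(a1, a2, a3) = not ((((not a1 and not a2) and not a3) or ((not a1 and a2) and not a3)) or ((a1 and not a2) and a3))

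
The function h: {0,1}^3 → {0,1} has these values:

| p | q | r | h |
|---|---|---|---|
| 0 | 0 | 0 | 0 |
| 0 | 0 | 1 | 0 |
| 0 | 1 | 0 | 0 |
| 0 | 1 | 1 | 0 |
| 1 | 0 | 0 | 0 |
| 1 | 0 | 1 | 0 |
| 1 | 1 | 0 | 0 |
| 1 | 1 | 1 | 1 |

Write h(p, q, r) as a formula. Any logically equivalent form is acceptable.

The output is 1 only when every input is 1 — the AND of all inputs.

h(p, q, r) = (p · q) · r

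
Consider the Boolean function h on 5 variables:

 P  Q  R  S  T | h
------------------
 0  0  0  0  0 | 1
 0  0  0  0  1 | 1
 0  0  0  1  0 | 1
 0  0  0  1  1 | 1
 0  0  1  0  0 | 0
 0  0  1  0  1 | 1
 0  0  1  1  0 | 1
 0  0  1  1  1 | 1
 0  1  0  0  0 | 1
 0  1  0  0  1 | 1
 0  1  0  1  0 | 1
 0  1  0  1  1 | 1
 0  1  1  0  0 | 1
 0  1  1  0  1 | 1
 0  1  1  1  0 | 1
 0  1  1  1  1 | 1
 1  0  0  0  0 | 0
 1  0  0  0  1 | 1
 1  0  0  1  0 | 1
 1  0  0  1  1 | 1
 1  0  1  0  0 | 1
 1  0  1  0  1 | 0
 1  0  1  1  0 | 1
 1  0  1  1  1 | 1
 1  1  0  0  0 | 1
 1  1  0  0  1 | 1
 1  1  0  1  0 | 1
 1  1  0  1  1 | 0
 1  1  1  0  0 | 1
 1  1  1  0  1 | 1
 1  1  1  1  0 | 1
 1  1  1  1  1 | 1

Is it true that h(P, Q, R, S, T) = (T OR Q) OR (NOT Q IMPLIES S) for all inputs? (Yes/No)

No

Test each input against both h and the formula:
  P=0, Q=0, R=0, S=0, T=0: formula gives 0, but h = 1 ✗
Row (0,0,0,0,0) is a counterexample, so the formula is not equivalent to h.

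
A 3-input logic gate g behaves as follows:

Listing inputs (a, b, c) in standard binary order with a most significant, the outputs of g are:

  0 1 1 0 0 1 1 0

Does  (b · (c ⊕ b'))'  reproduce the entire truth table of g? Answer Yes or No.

Evaluate (b · (c ⊕ b'))' on each row and compare to g:
  a=0, b=0, c=0: formula gives 1, but g = 0 ✗
Row (0,0,0) is a counterexample, so the formula is not equivalent to g.

No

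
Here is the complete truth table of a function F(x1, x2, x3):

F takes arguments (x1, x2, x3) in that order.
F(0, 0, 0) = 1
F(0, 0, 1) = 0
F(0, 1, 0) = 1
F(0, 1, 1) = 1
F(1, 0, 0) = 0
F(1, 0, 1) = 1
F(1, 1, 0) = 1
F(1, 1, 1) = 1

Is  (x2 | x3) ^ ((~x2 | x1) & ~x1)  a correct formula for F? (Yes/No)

Test each input against both F and the formula:
  x1=0, x2=0, x3=0: formula gives 1, F = 1 ✓
  x1=0, x2=0, x3=1: formula gives 0, F = 0 ✓
  x1=0, x2=1, x3=0: formula gives 1, F = 1 ✓
  x1=0, x2=1, x3=1: formula gives 1, F = 1 ✓
  x1=1, x2=0, x3=0: formula gives 0, F = 0 ✓
  … (the remaining 3 rows also agree.)
Every row agrees, so the formula is equivalent.

Yes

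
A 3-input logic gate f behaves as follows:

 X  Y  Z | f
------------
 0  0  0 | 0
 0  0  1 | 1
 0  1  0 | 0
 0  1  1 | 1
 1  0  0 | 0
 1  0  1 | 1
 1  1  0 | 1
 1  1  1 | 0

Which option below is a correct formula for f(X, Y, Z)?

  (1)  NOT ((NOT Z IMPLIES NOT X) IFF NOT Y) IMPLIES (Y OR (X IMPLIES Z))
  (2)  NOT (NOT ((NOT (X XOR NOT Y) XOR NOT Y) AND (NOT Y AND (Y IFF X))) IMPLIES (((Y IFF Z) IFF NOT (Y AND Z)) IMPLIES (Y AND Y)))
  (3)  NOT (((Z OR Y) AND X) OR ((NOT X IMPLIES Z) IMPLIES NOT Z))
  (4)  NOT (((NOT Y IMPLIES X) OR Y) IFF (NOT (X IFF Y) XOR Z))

(1): at (0,0,0) it gives 1, but f = 0 — eliminated.
(2): at (0,0,1) it gives 0, but f = 1 — eliminated.
(3): at (1,0,1) it gives 0, but f = 1 — eliminated.
That leaves (4). Evaluating it on every row reproduces the table of f exactly.

4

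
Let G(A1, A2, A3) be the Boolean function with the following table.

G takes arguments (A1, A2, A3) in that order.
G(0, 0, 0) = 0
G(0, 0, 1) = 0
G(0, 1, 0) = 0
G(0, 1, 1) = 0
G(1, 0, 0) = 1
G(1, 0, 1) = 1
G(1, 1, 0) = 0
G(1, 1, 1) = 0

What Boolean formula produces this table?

G(A1, A2, A3) = ((A1 ∧ ¬A2) ∧ ¬A3) ∨ ((A1 ∧ ¬A2) ∧ A3)

Collect the rows where G=1 — (1,0,0), (1,0,1) — and write one minterm per row: A1·¬A2·¬A3, A1·¬A2·A3. Their union (logical OR) reproduces the table exactly.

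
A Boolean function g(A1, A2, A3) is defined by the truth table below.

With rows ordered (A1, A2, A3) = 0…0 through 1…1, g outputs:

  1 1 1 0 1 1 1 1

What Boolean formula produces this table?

g is 0 on exactly one input, (0,1,1), whose minterm is ¬A1·A2·A3. So g is the negation of that single conjunction.

g(A1, A2, A3) = ¬((¬A1 ∧ A2) ∧ A3)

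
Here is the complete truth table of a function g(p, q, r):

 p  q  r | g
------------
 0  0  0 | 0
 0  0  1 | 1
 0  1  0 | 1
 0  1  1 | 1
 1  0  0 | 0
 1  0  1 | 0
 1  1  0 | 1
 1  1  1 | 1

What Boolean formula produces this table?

g(p, q, r) = ~((((~p & ~q) & ~r) | ((p & ~q) & ~r)) | ((p & ~q) & r))

g is 0 on only 3 rows — (0,0,0), (1,0,0), (1,0,1). Writing each as a minterm (¬p·¬q·¬r, p·¬q·¬r, p·¬q·r) and OR-ing them characterizes exactly where g=0, so g is the negation of that disjunction.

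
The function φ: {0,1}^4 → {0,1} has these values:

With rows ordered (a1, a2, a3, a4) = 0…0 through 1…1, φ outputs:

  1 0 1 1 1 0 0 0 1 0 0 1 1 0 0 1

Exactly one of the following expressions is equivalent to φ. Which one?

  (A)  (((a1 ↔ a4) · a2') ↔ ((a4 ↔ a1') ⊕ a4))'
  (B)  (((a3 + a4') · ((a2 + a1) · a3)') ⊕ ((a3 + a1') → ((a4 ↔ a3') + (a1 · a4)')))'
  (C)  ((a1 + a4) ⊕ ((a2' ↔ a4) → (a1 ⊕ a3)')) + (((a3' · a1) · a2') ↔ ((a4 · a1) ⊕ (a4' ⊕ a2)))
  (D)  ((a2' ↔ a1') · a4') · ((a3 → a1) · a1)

(A) disagrees with φ on (0,0,1,1) (formula → 0, table → 1); rule it out.
(C) disagrees with φ on (0,0,0,1) (formula → 1, table → 0); rule it out.
(D) disagrees with φ on (0,0,0,0) (formula → 0, table → 1); rule it out.
Only (B) survives; checking it on all 16 rows confirms it matches φ.

B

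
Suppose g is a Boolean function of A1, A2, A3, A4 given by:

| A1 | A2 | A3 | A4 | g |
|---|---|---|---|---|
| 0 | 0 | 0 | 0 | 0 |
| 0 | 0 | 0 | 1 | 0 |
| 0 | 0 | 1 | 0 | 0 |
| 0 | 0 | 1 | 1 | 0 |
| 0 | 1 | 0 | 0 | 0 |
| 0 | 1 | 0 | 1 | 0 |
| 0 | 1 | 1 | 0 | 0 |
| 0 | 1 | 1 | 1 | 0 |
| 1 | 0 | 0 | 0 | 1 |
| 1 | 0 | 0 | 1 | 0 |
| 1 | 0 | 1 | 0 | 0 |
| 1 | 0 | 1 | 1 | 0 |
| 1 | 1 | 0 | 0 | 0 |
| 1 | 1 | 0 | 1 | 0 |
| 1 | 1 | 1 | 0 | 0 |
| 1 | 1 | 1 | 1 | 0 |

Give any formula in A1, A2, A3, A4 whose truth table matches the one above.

Only row (1,0,0,0) gives 1. That row's minterm A1·¬A2·¬A3·¬A4 is g directly.

g(A1, A2, A3, A4) = ((A1 AND NOT A2) AND NOT A3) AND NOT A4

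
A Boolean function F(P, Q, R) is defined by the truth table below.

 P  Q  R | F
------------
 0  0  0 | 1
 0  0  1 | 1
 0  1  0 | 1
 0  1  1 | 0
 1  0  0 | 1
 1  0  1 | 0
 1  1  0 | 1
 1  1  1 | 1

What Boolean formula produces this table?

F(P, Q, R) = not (((not P and Q) and R) or ((P and not Q) and R))

There are just 2 zero rows: (0,1,1), (1,0,1). Their minterms are ¬P·Q·R, P·¬Q·R; the OR of those covers precisely the 0-outputs, and negating it yields F.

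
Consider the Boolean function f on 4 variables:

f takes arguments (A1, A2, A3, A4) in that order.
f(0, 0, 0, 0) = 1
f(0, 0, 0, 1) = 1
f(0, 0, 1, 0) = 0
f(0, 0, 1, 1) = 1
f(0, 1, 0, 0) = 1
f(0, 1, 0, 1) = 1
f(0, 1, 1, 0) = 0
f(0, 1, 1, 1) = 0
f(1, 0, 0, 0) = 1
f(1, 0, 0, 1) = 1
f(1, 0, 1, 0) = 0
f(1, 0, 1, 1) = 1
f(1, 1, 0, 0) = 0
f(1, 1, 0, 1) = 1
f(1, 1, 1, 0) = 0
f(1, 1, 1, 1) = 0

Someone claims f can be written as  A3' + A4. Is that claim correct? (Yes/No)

Evaluate A3' + A4 on each row and compare to f:
  A1=0, A2=0, A3=0, A4=0: formula gives 1, f = 1 ✓
  A1=0, A2=0, A3=0, A4=1: formula gives 1, f = 1 ✓
  A1=0, A2=0, A3=1, A4=0: formula gives 0, f = 0 ✓
  A1=0, A2=0, A3=1, A4=1: formula gives 1, f = 1 ✓
  …
  A1=0, A2=1, A3=1, A4=1: formula gives 1, but f = 0 ✗
Row (0,1,1,1) is a counterexample, so the formula is not equivalent to f.

No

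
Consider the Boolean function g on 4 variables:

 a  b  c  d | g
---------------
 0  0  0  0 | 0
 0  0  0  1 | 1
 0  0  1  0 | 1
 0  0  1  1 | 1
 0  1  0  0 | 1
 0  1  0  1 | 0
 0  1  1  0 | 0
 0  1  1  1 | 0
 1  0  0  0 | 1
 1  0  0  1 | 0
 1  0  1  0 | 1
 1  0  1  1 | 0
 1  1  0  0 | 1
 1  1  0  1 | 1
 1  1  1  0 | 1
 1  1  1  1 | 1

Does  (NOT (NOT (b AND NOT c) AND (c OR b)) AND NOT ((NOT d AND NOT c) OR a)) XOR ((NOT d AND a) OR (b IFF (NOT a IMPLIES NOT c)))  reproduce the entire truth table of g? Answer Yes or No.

Test each input against both g and the formula:
  a=0, b=0, c=0, d=0: formula gives 0, g = 0 ✓
  a=0, b=0, c=0, d=1: formula gives 1, g = 1 ✓
  a=0, b=0, c=1, d=0: formula gives 1, g = 1 ✓
  a=0, b=0, c=1, d=1: formula gives 1, g = 1 ✓
  …and likewise for the remaining 12 rows.
All 16 rows match — the expression computes g exactly.

Yes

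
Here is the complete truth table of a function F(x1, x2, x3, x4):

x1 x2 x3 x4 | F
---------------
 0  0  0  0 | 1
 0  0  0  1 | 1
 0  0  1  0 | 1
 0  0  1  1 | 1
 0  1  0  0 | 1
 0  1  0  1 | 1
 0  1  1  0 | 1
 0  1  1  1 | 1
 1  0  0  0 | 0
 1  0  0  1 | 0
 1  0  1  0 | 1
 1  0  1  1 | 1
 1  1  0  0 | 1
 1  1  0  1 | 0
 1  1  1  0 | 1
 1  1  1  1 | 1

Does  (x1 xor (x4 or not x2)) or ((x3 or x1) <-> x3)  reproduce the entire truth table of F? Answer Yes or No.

Yes

Evaluate (x1 xor (x4 or not x2)) or ((x3 or x1) <-> x3) on each row and compare to F:
  x1=0, x2=0, x3=0, x4=0: formula gives 1, F = 1 ✓
  x1=0, x2=0, x3=0, x4=1: formula gives 1, F = 1 ✓
  x1=0, x2=0, x3=1, x4=0: formula gives 1, F = 1 ✓
  x1=0, x2=0, x3=1, x4=1: formula gives 1, F = 1 ✓
  … (the remaining 12 rows also agree.)
All 16 rows match — the expression computes F exactly.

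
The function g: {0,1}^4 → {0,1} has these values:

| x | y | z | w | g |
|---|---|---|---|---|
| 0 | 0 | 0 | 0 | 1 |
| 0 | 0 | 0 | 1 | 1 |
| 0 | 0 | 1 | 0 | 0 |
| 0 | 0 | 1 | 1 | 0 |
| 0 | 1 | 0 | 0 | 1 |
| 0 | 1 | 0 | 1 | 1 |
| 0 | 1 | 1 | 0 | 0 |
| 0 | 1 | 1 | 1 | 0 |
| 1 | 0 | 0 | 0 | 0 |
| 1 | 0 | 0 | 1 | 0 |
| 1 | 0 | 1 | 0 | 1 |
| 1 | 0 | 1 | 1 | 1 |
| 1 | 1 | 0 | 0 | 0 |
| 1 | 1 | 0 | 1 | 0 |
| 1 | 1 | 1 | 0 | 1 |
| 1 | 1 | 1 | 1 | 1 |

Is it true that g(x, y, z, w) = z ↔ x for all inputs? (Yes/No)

Evaluate z ↔ x on each row and compare to g:
  x=0, y=0, z=0, w=0: formula gives 1, g = 1 ✓
  x=0, y=0, z=0, w=1: formula gives 1, g = 1 ✓
  x=0, y=0, z=1, w=0: formula gives 0, g = 0 ✓
  x=0, y=0, z=1, w=1: formula gives 0, g = 0 ✓
  … (the remaining 12 rows also agree.)
All 16 rows match — the expression computes g exactly.

Yes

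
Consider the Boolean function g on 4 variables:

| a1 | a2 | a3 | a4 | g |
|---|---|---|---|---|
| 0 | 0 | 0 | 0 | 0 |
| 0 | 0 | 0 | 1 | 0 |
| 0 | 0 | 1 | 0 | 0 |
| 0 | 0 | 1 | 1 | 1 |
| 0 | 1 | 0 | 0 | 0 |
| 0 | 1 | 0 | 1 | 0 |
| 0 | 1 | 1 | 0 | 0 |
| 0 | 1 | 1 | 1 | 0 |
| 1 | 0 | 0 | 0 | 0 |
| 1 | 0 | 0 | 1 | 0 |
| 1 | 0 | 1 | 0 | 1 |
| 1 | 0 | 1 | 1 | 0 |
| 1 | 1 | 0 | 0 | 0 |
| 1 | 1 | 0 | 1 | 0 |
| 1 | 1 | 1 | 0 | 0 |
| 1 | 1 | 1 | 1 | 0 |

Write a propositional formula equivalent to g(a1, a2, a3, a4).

g(a1, a2, a3, a4) = (((~a1 & ~a2) & a3) & a4) | (((a1 & ~a2) & a3) & ~a4)

g=1 on 2 inputs: (0,0,1,1), (1,0,1,0). Reading each as a conjunction of literals (¬a1·¬a2·a3·a4, a1·¬a2·a3·¬a4) and taking the OR gives the canonical DNF.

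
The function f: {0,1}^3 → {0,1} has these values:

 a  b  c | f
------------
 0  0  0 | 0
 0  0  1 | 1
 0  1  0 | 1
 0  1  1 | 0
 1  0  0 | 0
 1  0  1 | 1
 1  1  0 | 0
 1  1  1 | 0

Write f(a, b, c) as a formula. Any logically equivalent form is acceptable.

f=1 on 3 inputs: (0,0,1), (0,1,0), (1,0,1). Reading each as a conjunction of literals (¬a·¬b·c, ¬a·b·¬c, a·¬b·c) and taking the OR gives the canonical DNF.

f(a, b, c) = (((~a & ~b) & c) | ((~a & b) & ~c)) | ((a & ~b) & c)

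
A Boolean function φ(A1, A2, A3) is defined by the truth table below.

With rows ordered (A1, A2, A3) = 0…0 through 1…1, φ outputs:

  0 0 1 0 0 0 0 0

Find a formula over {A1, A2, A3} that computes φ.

φ is 1 on exactly one input, (0,1,0), whose minterm is ¬A1·A2·¬A3. So φ is just that conjunction.

φ(A1, A2, A3) = (~A1 & A2) & ~A3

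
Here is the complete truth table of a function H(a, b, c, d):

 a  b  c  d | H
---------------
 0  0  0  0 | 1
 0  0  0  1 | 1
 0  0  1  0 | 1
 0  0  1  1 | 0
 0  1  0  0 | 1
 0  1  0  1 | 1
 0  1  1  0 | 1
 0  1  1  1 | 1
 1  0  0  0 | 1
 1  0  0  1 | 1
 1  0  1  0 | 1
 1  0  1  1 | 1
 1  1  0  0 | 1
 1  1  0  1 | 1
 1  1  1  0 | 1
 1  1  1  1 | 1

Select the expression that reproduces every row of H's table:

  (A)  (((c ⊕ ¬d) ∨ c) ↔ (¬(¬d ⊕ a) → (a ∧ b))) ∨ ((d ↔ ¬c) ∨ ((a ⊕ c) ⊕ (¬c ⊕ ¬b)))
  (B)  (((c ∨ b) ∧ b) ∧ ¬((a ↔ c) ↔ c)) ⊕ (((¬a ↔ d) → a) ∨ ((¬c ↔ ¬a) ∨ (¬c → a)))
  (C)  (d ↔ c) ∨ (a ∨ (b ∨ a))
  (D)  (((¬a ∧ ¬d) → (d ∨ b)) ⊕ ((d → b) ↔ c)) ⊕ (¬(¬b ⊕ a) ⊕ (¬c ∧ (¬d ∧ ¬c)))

(B) fails at (0,0,1,1): the formula yields 1, H is 0.
(C) fails at (0,0,0,1): the formula yields 0, H is 1.
(D) fails at (0,0,0,1): the formula yields 0, H is 1.
(A) is the remaining candidate, and it agrees with H on all 16 inputs.

A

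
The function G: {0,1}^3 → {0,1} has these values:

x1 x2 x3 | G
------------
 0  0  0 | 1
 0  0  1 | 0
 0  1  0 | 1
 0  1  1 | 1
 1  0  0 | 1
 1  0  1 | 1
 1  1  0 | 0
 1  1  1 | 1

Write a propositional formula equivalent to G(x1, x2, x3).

G(x1, x2, x3) = ~(((~x1 & ~x2) & x3) | ((x1 & x2) & ~x3))

G is 0 on only 2 rows — (0,0,1), (1,1,0). Writing each as a minterm (¬x1·¬x2·x3, x1·x2·¬x3) and OR-ing them characterizes exactly where G=0, so G is the negation of that disjunction.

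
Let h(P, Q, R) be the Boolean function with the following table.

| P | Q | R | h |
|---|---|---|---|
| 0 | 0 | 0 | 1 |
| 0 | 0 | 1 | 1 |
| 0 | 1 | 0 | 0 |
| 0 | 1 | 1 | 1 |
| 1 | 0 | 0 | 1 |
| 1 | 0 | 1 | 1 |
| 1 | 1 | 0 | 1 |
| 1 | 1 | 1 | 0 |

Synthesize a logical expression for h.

h(P, Q, R) = ~(((~P & Q) & ~R) | ((P & Q) & R))

The 0-rows are (0,1,0), (1,1,1). Take each as a conjunction (¬P·Q·¬R, P·Q·R), form their disjunction, and complement — that gives a formula that is 1 everywhere h is.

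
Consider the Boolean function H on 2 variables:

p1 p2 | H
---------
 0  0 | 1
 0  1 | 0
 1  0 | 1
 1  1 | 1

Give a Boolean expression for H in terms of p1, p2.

H(p1, p2) = p2 -> p1

This is p2 → p1 (false only at 0,1).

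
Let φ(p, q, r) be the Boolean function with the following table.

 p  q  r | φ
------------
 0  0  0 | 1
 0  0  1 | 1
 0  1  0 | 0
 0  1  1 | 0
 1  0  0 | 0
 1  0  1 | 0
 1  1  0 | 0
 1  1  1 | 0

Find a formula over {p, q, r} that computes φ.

The 1-rows are (0,0,0), (0,0,1). Each contributes one minterm — ¬p·¬q·¬r; ¬p·¬q·r — and their disjunction is a sum-of-products form of φ.

φ(p, q, r) = ((p' · q') · r') + ((p' · q') · r)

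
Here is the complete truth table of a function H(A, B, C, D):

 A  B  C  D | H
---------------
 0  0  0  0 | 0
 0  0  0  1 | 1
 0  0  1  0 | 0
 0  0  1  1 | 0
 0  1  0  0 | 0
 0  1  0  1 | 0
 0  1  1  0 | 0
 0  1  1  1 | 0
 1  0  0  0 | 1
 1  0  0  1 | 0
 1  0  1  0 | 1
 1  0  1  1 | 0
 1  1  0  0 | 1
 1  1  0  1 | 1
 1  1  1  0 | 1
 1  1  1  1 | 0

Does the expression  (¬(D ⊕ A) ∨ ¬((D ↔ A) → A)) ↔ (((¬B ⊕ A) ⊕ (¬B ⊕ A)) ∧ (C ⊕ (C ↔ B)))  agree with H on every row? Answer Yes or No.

Check the formula against H row by row:
  A=0, B=0, C=0, D=0: formula gives 0, H = 0 ✓
  A=0, B=0, C=0, D=1: formula gives 1, H = 1 ✓
  A=0, B=0, C=1, D=0: formula gives 0, H = 0 ✓
  A=0, B=0, C=1, D=1: formula gives 1, but H = 0 ✗
Row (0,0,1,1) is a counterexample, so the formula is not equivalent to H.

No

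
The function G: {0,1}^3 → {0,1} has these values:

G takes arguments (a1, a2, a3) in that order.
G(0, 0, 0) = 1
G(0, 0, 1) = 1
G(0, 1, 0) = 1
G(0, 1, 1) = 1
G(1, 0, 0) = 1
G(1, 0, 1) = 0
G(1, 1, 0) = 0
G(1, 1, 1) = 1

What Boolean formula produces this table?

There are just 2 zero rows: (1,0,1), (1,1,0). Their minterms are a1·¬a2·a3, a1·a2·¬a3; the OR of those covers precisely the 0-outputs, and negating it yields G.

G(a1, a2, a3) = (((a1 · a2') · a3) + ((a1 · a2) · a3'))'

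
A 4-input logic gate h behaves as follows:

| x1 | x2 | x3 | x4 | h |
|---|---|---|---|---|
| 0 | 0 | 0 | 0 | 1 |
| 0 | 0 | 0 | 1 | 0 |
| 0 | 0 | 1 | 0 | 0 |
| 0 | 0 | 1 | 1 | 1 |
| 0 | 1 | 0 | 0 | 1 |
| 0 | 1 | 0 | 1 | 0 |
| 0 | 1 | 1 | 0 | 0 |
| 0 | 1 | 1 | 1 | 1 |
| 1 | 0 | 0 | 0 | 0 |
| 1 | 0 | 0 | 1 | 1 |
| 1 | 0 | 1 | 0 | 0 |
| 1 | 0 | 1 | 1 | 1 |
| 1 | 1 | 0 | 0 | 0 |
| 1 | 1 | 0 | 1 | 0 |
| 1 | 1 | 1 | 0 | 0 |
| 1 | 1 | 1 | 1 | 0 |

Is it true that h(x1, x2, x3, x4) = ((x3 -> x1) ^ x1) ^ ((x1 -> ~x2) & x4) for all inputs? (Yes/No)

Yes

Evaluate ((x3 -> x1) ^ x1) ^ ((x1 -> ~x2) & x4) on each row and compare to h:
  x1=0, x2=0, x3=0, x4=0: formula gives 1, h = 1 ✓
  x1=0, x2=0, x3=0, x4=1: formula gives 0, h = 0 ✓
  x1=0, x2=0, x3=1, x4=0: formula gives 0, h = 0 ✓
  x1=0, x2=0, x3=1, x4=1: formula gives 1, h = 1 ✓
  …and likewise for the remaining 12 rows.
Every row agrees, so the formula is equivalent.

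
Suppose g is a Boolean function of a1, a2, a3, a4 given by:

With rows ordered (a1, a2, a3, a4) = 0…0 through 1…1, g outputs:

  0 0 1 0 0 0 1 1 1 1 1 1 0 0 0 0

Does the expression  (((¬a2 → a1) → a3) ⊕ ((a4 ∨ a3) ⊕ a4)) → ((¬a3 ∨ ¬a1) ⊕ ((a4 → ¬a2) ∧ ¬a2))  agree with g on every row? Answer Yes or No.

No

Test each input against both g and the formula:
  a1=0, a2=0, a3=0, a4=0: formula gives 0, g = 0 ✓
  a1=0, a2=0, a3=0, a4=1: formula gives 0, g = 0 ✓
  a1=0, a2=0, a3=1, a4=0: formula gives 1, g = 1 ✓
  a1=0, a2=0, a3=1, a4=1: formula gives 0, g = 0 ✓
  a1=0, a2=1, a3=0, a4=0: formula gives 1, but g = 0 ✗
Row (0,1,0,0) is a counterexample, so the formula is not equivalent to g.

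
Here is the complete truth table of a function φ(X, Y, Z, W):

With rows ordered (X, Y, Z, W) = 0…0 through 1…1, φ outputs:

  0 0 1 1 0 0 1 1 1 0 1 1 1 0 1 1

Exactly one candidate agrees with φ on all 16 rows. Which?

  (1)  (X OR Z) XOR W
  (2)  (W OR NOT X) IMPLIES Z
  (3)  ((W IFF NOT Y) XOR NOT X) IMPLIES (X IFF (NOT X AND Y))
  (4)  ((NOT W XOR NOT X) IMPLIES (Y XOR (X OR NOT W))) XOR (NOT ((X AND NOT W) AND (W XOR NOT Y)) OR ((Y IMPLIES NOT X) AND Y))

2

(1): at (0,0,0,1) it gives 1, but φ = 0 — eliminated.
(3): at (0,0,0,0) it gives 1, but φ = 0 — eliminated.
(4): at (0,0,0,1) it gives 1, but φ = 0 — eliminated.
That leaves (2). Evaluating it on every row reproduces the table of φ exactly.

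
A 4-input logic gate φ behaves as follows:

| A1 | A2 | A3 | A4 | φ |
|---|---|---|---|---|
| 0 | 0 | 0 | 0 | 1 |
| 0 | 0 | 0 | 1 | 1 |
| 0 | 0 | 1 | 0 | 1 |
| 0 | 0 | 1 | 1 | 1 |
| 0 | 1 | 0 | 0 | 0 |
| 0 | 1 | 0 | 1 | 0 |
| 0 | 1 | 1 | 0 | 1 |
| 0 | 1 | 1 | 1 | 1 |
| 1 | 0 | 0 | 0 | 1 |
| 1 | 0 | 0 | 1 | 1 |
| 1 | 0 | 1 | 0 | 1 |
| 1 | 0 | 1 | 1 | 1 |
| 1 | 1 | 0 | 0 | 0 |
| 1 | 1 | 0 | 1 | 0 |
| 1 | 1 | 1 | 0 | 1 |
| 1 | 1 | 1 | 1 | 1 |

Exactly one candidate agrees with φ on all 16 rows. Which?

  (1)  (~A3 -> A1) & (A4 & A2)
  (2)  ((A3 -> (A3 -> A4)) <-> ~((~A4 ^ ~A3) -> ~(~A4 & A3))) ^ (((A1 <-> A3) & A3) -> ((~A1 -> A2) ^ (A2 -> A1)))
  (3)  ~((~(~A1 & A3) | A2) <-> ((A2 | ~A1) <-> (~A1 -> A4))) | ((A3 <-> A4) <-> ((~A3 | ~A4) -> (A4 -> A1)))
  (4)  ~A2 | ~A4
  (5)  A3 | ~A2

(1) disagrees with φ on (0,0,0,0) (formula → 0, table → 1); rule it out.
(2) disagrees with φ on (0,1,0,0) (formula → 1, table → 0); rule it out.
(3) disagrees with φ on (0,0,1,0) (formula → 0, table → 1); rule it out.
(4) disagrees with φ on (0,1,0,0) (formula → 1, table → 0); rule it out.
That leaves (5). Evaluating it on every row reproduces the table of φ exactly.

5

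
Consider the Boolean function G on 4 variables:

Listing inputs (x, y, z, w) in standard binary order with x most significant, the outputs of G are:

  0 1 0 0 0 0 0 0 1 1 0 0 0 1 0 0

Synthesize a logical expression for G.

Collect the rows where G=1 — (0,0,0,1), (1,0,0,0), (1,0,0,1), (1,1,0,1) — and write one minterm per row: ¬x·¬y·¬z·w, x·¬y·¬z·¬w, x·¬y·¬z·w, x·y·¬z·w. Their union (logical OR) reproduces the table exactly.

G(x, y, z, w) = (((((¬x ∧ ¬y) ∧ ¬z) ∧ w) ∨ (((x ∧ ¬y) ∧ ¬z) ∧ ¬w)) ∨ (((x ∧ ¬y) ∧ ¬z) ∧ w)) ∨ (((x ∧ y) ∧ ¬z) ∧ w)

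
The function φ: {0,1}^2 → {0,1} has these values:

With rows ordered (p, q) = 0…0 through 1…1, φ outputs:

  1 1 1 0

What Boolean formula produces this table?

φ(p, q) = (p · q)'

The output is 0 only when every input is 1 — NAND of all inputs.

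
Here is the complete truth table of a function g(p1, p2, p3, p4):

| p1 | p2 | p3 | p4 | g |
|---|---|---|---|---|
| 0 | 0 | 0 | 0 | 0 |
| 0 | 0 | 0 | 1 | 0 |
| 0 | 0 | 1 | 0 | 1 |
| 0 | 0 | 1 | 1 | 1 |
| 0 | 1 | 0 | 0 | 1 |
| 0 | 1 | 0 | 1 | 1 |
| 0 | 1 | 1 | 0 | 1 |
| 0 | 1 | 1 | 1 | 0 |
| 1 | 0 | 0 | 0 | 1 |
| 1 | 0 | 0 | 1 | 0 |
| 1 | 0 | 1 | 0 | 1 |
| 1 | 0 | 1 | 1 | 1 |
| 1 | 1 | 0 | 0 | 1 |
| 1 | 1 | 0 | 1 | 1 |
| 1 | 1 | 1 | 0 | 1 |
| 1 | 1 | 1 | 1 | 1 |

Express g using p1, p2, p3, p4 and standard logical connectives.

g is 0 on only 4 rows — (0,0,0,0), (0,0,0,1), (0,1,1,1), (1,0,0,1). Writing each as a minterm (¬p1·¬p2·¬p3·¬p4, ¬p1·¬p2·¬p3·p4, ¬p1·p2·p3·p4, p1·¬p2·¬p3·p4) and OR-ing them characterizes exactly where g=0, so g is the negation of that disjunction.

g(p1, p2, p3, p4) = ((((((p1' · p2') · p3') · p4') + (((p1' · p2') · p3') · p4)) + (((p1' · p2) · p3) · p4)) + (((p1 · p2') · p3') · p4))'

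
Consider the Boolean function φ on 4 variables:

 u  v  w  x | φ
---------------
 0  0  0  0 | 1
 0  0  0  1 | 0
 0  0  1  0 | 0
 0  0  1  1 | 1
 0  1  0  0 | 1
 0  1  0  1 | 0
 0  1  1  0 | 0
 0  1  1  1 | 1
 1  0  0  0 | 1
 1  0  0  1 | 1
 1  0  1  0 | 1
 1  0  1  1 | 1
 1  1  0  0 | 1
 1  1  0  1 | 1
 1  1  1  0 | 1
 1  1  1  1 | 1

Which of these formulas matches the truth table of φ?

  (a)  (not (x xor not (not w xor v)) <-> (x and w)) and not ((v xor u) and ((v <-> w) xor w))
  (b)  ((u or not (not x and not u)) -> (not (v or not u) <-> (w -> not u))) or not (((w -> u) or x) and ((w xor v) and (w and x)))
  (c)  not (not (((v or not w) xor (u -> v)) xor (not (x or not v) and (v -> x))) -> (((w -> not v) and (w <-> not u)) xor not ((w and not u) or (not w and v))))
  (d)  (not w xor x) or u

(a) fails at (0,0,0,0): the formula yields 0, φ is 1.
(b) fails at (0,0,0,1): the formula yields 1, φ is 0.
(c) fails at (0,0,0,0): the formula yields 0, φ is 1.
(d) is the remaining candidate, and it agrees with φ on all 16 inputs.

d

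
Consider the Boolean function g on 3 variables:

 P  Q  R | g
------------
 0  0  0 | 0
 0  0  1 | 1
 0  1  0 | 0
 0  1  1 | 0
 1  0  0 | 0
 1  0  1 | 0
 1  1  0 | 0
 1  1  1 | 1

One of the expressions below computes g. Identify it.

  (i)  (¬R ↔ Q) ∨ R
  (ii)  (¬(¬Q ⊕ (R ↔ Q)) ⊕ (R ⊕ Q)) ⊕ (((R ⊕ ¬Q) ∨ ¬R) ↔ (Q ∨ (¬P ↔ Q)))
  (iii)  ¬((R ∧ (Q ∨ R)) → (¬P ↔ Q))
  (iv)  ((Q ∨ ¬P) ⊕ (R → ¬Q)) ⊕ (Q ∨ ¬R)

(i): at (0,1,0) it gives 1, but g = 0 — eliminated.
(ii): at (0,0,0) it gives 1, but g = 0 — eliminated.
(iv): at (0,0,0) it gives 1, but g = 0 — eliminated.
(iii) is the remaining candidate, and it agrees with g on all 8 inputs.

iii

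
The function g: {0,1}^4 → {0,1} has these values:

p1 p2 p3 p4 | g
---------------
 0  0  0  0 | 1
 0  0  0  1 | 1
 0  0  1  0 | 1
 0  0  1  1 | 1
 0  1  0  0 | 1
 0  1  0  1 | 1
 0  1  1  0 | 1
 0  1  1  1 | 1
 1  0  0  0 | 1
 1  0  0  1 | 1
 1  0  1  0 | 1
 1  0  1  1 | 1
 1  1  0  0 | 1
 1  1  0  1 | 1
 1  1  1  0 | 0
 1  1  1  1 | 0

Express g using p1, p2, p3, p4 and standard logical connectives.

g is 0 on only 2 rows — (1,1,1,0), (1,1,1,1). Writing each as a minterm (p1·p2·p3·¬p4, p1·p2·p3·p4) and OR-ing them characterizes exactly where g=0, so g is the negation of that disjunction.

g(p1, p2, p3, p4) = ((((p1 · p2) · p3) · p4') + (((p1 · p2) · p3) · p4))'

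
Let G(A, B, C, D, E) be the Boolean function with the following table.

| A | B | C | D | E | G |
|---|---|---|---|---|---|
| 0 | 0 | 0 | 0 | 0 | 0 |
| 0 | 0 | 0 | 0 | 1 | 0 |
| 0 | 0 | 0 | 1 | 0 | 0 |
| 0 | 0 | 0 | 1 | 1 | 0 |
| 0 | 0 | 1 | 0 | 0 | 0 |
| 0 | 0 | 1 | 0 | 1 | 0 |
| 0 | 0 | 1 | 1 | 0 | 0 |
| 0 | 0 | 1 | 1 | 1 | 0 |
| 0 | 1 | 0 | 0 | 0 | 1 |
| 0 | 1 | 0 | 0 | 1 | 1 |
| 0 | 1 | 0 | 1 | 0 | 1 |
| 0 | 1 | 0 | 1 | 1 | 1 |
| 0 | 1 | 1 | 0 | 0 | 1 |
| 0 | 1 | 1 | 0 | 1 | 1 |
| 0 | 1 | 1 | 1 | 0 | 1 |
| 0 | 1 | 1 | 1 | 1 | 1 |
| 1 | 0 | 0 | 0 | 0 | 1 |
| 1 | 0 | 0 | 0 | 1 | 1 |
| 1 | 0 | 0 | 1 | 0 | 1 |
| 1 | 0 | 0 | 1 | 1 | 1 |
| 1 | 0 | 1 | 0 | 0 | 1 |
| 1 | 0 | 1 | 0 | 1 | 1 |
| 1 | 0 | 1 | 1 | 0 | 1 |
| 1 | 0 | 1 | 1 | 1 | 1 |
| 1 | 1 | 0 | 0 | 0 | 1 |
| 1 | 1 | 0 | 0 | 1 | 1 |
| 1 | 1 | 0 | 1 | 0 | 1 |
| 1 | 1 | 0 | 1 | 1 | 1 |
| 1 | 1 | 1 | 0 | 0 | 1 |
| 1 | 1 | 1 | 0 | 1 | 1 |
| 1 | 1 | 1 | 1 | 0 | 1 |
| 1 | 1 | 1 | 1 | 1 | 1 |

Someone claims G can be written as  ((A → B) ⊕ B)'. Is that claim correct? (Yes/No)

Check the formula against G row by row:
  A=0, B=0, C=0, D=0, E=0: formula gives 0, G = 0 ✓
  A=0, B=0, C=0, D=0, E=1: formula gives 0, G = 0 ✓
  A=0, B=0, C=0, D=1, E=0: formula gives 0, G = 0 ✓
  A=0, B=0, C=0, D=1, E=1: formula gives 0, G = 0 ✓
  … (the remaining 28 rows also agree.)
All 32 rows match — the expression computes G exactly.

Yes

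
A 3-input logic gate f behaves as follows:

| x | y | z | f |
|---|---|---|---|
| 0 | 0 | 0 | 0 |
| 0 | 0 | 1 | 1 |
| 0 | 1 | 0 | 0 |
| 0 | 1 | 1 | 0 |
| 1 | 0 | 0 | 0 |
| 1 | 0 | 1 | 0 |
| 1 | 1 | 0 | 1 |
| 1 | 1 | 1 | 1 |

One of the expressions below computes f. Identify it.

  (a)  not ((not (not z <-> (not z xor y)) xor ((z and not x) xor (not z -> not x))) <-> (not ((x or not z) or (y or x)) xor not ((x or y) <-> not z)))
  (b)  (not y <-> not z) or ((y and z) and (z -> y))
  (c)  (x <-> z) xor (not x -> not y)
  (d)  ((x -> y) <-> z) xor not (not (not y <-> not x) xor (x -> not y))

(b) disagrees with f on (0,0,0) (formula → 1, table → 0); rule it out.
(c) disagrees with f on (0,1,0) (formula → 1, table → 0); rule it out.
(d) disagrees with f on (0,1,0) (formula → 1, table → 0); rule it out.
Only (a) survives; checking it on all 8 rows confirms it matches f.

a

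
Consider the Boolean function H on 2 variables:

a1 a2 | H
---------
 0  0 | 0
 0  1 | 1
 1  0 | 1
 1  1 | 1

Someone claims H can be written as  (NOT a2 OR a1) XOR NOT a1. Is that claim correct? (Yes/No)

Yes

Check the formula against H row by row:
  a1=0, a2=0: formula gives 0, H = 0 ✓
  a1=0, a2=1: formula gives 1, H = 1 ✓
  a1=1, a2=0: formula gives 1, H = 1 ✓
  a1=1, a2=1: formula gives 1, H = 1 ✓
All 4 rows match — the expression computes H exactly.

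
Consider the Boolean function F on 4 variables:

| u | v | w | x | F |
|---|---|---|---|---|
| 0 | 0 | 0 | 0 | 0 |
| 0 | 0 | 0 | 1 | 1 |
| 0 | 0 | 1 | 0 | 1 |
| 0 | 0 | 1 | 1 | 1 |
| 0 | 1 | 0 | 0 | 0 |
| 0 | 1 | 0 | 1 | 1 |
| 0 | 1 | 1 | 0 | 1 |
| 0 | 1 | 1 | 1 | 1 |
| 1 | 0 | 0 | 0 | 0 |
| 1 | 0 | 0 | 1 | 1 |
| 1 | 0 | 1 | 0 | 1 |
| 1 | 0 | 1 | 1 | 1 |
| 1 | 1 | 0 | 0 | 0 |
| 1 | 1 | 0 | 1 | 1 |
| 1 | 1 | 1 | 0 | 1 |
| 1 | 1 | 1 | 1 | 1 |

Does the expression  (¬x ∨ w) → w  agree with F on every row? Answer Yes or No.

Yes

Evaluate (¬x ∨ w) → w on each row and compare to F:
  u=0, v=0, w=0, x=0: formula gives 0, F = 0 ✓
  u=0, v=0, w=0, x=1: formula gives 1, F = 1 ✓
  u=0, v=0, w=1, x=0: formula gives 1, F = 1 ✓
  u=0, v=0, w=1, x=1: formula gives 1, F = 1 ✓
  …and likewise for the remaining 12 rows.
No disagreement on any input; they are logically equivalent.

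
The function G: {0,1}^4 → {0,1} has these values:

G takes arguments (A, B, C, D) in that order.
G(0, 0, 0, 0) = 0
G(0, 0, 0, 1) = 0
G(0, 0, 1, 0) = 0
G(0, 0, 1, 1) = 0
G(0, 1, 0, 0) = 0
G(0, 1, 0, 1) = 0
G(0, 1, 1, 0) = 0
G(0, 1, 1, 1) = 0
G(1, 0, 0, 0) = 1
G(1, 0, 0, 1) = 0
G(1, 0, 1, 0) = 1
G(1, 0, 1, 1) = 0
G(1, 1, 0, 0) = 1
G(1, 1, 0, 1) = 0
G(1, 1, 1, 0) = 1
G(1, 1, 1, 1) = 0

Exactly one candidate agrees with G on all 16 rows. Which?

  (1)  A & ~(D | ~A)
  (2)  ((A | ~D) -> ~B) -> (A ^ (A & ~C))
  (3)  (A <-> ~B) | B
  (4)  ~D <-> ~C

(2): at (0,1,0,0) it gives 1, but G = 0 — eliminated.
(3): at (0,1,0,0) it gives 1, but G = 0 — eliminated.
(4): at (0,0,0,0) it gives 1, but G = 0 — eliminated.
Only (1) survives; checking it on all 16 rows confirms it matches G.

1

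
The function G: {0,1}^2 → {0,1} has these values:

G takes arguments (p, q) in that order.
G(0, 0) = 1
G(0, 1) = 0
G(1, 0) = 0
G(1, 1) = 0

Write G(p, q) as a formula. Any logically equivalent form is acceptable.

G(p, q) = (p + q)'

The output is 1 only when every input is 0 — NOR of all inputs.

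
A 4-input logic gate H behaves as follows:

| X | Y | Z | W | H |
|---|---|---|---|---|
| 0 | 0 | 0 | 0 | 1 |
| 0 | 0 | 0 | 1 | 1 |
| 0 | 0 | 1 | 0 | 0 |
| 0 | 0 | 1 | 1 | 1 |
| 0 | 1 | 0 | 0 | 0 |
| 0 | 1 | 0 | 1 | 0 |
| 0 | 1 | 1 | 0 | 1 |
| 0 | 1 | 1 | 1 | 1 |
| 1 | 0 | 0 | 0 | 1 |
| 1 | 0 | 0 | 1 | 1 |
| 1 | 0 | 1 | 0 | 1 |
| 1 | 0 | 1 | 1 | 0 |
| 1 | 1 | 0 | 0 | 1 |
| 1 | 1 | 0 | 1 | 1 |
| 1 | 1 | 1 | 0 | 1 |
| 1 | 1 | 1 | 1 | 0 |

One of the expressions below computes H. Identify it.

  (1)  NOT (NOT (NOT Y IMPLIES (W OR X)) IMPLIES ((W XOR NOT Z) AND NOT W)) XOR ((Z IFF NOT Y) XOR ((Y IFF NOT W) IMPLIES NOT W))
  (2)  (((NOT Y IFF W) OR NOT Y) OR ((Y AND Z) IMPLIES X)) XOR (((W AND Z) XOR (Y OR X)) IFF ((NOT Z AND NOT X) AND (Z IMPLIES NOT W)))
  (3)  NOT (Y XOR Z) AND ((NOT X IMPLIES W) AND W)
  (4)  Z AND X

2

(1) fails at (0,0,0,1): the formula yields 0, H is 1.
(3) fails at (0,0,0,0): the formula yields 0, H is 1.
(4) fails at (0,0,0,0): the formula yields 0, H is 1.
Only (2) survives; checking it on all 16 rows confirms it matches H.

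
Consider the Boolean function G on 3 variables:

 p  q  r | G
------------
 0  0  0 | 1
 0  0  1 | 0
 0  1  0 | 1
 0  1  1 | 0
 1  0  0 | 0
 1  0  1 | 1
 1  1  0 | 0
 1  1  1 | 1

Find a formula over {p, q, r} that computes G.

G=1 on 4 inputs: (0,0,0), (0,1,0), (1,0,1), (1,1,1). Reading each as a conjunction of literals (¬p·¬q·¬r, ¬p·q·¬r, p·¬q·r, p·q·r) and taking the OR gives the canonical DNF.

G(p, q, r) = ((((p' · q') · r') + ((p' · q) · r')) + ((p · q') · r)) + ((p · q) · r)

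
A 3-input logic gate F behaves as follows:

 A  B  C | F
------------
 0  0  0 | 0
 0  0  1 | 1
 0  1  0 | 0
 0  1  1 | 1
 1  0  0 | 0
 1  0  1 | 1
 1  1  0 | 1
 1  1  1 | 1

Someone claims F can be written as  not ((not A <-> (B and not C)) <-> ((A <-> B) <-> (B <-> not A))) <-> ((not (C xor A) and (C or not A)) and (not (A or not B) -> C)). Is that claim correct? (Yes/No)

Yes

Check the formula against F row by row:
  A=0, B=0, C=0: formula gives 0, F = 0 ✓
  A=0, B=0, C=1: formula gives 1, F = 1 ✓
  A=0, B=1, C=0: formula gives 0, F = 0 ✓
  A=0, B=1, C=1: formula gives 1, F = 1 ✓
  A=1, B=0, C=0: formula gives 0, F = 0 ✓
  …and likewise for the remaining 3 rows.
All 8 rows match — the expression computes F exactly.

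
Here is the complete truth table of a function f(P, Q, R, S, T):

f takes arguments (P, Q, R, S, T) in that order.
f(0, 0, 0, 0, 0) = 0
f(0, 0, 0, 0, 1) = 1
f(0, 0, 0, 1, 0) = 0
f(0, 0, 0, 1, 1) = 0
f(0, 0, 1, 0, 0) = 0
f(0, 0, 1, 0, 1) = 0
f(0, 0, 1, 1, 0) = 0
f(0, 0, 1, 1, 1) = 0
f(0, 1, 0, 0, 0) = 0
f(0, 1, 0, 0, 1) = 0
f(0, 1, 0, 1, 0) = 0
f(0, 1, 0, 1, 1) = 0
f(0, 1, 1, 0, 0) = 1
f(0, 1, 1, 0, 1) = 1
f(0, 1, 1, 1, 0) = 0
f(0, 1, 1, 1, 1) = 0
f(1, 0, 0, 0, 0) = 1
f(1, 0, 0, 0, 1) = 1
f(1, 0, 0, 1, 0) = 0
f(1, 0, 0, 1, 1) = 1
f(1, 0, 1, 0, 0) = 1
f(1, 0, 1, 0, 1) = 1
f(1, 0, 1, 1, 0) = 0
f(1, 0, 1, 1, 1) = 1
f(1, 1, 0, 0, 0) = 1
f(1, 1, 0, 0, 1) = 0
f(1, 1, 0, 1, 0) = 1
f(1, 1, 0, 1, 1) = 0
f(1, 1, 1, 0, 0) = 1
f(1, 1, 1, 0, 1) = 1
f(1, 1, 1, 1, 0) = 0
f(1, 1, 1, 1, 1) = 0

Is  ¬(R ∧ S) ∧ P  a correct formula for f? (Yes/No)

Test each input against both f and the formula:
  P=0, Q=0, R=0, S=0, T=0: formula gives 0, f = 0 ✓
  P=0, Q=0, R=0, S=0, T=1: formula gives 0, but f = 1 ✗
Since they disagree at (0,0,0,0,1), the expression is not a correct formula for f.

No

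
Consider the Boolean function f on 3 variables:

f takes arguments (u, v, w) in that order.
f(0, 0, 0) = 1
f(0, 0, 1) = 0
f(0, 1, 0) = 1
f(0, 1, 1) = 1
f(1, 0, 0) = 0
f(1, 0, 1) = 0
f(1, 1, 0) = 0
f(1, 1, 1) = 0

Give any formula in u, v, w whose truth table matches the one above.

f(u, v, w) = (((not u and not v) and not w) or ((not u and v) and not w)) or ((not u and v) and w)

f=1 on 3 inputs: (0,0,0), (0,1,0), (0,1,1). Reading each as a conjunction of literals (¬u·¬v·¬w, ¬u·v·¬w, ¬u·v·w) and taking the OR gives the canonical DNF.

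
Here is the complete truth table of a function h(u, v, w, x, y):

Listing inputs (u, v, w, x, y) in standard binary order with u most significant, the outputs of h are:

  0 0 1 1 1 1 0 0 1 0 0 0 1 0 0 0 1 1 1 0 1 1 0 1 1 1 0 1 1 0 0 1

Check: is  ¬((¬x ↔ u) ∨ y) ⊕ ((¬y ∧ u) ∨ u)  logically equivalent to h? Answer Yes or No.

Test each input against both h and the formula:
  u=0, v=0, w=0, x=0, y=0: formula gives 1, but h = 0 ✗
A single disagreement suffices: at (0,0,0,0,0) they differ, so the formula does not compute h.

No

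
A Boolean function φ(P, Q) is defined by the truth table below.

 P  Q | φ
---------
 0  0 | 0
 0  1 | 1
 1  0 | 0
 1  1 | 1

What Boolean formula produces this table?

The output simply equals Q.

φ(P, Q) = Q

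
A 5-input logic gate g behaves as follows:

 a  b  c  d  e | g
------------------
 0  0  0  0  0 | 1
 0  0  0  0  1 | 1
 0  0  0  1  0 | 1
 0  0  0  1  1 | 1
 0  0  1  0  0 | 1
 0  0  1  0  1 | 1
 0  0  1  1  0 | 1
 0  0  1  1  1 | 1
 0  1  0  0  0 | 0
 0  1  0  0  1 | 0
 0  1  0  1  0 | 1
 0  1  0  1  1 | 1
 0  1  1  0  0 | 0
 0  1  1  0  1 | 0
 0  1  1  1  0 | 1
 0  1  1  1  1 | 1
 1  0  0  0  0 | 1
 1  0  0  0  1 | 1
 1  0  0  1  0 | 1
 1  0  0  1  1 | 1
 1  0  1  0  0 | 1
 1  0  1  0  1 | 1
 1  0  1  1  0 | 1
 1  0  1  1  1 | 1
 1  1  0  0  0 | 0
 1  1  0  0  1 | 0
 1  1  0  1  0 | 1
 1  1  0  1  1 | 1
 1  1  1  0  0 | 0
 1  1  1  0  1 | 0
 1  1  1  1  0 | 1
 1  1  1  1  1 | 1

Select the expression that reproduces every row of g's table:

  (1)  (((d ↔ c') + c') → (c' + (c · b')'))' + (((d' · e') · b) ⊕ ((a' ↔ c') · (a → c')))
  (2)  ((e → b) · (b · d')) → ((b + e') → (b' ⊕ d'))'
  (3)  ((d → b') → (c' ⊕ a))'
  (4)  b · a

(1) fails at (0,0,1,1,0): the formula yields 0, g is 1.
(3) fails at (0,0,0,0,0): the formula yields 0, g is 1.
(4) fails at (0,0,0,0,0): the formula yields 0, g is 1.
(2) is the remaining candidate, and it agrees with g on all 32 inputs.

2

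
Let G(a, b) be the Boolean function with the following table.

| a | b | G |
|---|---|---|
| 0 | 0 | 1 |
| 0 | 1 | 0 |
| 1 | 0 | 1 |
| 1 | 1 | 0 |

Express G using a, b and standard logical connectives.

G=1 on 2 inputs: (0,0), (1,0). Reading each as a conjunction of literals (¬a·¬b, a·¬b) and taking the OR gives the canonical DNF.

G(a, b) = (a' · b') + (a · b')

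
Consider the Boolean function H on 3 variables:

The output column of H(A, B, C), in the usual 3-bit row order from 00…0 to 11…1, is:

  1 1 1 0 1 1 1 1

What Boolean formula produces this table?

H(A, B, C) = ~((~A & B) & C)

Only row (0,1,1) gives 0. So H is 1 everywhere except there — the complement of the minterm ¬A·B·C.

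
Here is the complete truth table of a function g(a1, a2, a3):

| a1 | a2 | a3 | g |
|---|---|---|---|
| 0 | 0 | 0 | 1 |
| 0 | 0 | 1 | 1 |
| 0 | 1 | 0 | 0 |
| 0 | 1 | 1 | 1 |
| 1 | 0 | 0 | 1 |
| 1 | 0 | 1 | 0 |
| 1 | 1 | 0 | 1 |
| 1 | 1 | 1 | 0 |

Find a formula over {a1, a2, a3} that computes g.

The 0-rows are (0,1,0), (1,0,1), (1,1,1). Take each as a conjunction (¬a1·a2·¬a3, a1·¬a2·a3, a1·a2·a3), form their disjunction, and complement — that gives a formula that is 1 everywhere g is.

g(a1, a2, a3) = ((((a1' · a2) · a3') + ((a1 · a2') · a3)) + ((a1 · a2) · a3))'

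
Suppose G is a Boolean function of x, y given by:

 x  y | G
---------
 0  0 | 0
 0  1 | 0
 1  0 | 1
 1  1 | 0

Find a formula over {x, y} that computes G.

Only row (1,0) gives 1. That row's minterm x·¬y is G directly.

G(x, y) = x & ~y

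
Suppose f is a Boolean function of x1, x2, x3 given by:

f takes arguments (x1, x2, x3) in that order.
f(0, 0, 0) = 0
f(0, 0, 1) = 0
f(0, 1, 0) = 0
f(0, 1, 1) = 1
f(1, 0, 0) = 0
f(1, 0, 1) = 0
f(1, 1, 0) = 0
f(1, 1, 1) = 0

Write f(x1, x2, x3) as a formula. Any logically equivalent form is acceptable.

f is 1 on exactly one input, (0,1,1), whose minterm is ¬x1·x2·x3. So f is just that conjunction.

f(x1, x2, x3) = (¬x1 ∧ x2) ∧ x3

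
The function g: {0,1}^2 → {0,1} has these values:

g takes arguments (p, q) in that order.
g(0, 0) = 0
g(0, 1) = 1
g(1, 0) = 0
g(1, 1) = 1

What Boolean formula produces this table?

g(p, q) = q

The output simply equals q.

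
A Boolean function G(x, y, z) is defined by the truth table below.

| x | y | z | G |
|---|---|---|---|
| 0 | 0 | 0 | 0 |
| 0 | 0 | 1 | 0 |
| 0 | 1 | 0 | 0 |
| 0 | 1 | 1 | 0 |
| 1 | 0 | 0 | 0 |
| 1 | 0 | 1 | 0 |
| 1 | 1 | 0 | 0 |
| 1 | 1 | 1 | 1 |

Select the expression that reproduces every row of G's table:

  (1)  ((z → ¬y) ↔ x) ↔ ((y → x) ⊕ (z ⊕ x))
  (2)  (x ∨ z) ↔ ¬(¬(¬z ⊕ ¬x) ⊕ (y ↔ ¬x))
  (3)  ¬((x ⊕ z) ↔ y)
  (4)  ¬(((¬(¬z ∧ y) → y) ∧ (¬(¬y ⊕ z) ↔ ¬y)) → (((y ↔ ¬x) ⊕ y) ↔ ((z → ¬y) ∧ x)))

4

(1): at (0,0,1) it gives 1, but G = 0 — eliminated.
(2): at (0,0,0) it gives 1, but G = 0 — eliminated.
(3): at (0,0,1) it gives 1, but G = 0 — eliminated.
(4) is the remaining candidate, and it agrees with G on all 8 inputs.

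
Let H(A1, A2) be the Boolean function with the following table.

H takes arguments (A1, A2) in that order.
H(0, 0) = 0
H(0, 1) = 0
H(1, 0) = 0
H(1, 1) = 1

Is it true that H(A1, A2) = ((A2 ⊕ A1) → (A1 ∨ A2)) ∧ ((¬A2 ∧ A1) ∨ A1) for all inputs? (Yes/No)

No

Check the formula against H row by row:
  A1=0, A2=0: formula gives 0, H = 0 ✓
  A1=0, A2=1: formula gives 0, H = 0 ✓
  A1=1, A2=0: formula gives 1, but H = 0 ✗
A single disagreement suffices: at (1,0) they differ, so the formula does not compute H.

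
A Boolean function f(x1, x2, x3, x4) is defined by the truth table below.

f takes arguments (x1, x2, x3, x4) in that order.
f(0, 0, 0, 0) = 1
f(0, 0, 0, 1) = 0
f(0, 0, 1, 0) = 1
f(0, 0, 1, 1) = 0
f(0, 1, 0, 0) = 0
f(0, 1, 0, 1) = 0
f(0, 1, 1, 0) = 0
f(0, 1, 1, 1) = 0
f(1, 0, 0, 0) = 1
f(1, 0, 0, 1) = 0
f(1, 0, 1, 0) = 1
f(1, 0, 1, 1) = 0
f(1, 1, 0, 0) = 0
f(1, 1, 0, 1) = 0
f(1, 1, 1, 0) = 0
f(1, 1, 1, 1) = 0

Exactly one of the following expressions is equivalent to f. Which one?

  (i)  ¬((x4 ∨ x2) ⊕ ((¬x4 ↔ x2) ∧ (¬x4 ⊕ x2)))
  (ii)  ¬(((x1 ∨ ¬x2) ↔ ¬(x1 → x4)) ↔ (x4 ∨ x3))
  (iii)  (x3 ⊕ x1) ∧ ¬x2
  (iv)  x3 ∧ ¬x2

(ii) fails at (0,0,0,0): the formula yields 0, f is 1.
(iii) fails at (0,0,0,0): the formula yields 0, f is 1.
(iv) fails at (0,0,0,0): the formula yields 0, f is 1.
Only (i) survives; checking it on all 16 rows confirms it matches f.

i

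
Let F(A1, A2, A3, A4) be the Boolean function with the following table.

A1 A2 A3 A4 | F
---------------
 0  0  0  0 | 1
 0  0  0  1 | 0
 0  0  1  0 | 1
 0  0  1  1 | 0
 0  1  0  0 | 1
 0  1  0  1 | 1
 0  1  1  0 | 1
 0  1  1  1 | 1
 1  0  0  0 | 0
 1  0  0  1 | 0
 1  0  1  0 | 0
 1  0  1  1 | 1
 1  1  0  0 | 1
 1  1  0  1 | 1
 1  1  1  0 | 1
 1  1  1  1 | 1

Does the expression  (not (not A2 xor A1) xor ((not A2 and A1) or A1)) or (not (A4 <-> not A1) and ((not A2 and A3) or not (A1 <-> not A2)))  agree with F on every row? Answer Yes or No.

Yes

Check the formula against F row by row:
  A1=0, A2=0, A3=0, A4=0: formula gives 1, F = 1 ✓
  A1=0, A2=0, A3=0, A4=1: formula gives 0, F = 0 ✓
  A1=0, A2=0, A3=1, A4=0: formula gives 1, F = 1 ✓
  A1=0, A2=0, A3=1, A4=1: formula gives 0, F = 0 ✓
  …and likewise for the remaining 12 rows.
No disagreement on any input; they are logically equivalent.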